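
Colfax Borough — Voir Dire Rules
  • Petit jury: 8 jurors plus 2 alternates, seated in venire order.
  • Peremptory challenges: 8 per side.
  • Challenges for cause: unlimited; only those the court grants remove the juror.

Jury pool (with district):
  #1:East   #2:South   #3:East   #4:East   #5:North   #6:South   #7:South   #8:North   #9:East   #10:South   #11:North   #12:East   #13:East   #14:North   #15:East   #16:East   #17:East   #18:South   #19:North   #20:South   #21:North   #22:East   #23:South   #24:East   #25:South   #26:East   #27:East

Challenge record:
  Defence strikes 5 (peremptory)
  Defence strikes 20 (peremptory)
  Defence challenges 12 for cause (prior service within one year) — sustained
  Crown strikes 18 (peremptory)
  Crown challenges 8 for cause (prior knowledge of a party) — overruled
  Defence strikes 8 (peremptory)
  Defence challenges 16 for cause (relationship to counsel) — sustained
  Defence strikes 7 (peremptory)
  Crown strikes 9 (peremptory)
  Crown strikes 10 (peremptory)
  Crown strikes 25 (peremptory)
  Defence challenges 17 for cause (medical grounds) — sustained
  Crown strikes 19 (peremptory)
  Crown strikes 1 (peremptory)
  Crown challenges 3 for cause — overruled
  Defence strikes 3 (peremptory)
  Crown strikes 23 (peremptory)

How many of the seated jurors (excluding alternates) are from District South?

2

Removed: #1, #3, #5, #7, #8, #9, #10, #12, #16, #17, #18, #19, #20, #23, #25.
Seated jurors 1–8: #2, #4, #6, #11, #13, #14, #15, #21 (alternates #22, #24 not counted).
Of those, in District South: #2, #6 → 2.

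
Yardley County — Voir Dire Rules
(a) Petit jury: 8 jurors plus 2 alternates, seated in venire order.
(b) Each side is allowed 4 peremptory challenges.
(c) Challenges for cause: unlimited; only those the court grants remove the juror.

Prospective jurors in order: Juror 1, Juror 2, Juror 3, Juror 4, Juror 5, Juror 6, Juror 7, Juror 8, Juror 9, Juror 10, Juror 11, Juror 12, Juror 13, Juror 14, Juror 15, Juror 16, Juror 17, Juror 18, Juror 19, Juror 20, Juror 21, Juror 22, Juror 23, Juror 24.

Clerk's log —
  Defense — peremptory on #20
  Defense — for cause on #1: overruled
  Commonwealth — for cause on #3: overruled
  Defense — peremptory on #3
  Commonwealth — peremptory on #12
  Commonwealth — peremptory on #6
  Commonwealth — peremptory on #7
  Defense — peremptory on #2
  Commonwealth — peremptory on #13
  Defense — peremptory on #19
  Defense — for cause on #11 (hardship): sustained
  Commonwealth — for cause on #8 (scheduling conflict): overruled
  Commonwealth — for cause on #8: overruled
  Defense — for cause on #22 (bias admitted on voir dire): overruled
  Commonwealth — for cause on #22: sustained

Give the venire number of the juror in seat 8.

Removed: #2, #3, #6, #7, #11, #12, #13, #19, #20, #22. (#1, #8 stay — for-cause denied.)
Filling seats in venire order through position 8: #1, #4, #5, #8, #9, #10, #14, #15.
So seat 8 is #15.

15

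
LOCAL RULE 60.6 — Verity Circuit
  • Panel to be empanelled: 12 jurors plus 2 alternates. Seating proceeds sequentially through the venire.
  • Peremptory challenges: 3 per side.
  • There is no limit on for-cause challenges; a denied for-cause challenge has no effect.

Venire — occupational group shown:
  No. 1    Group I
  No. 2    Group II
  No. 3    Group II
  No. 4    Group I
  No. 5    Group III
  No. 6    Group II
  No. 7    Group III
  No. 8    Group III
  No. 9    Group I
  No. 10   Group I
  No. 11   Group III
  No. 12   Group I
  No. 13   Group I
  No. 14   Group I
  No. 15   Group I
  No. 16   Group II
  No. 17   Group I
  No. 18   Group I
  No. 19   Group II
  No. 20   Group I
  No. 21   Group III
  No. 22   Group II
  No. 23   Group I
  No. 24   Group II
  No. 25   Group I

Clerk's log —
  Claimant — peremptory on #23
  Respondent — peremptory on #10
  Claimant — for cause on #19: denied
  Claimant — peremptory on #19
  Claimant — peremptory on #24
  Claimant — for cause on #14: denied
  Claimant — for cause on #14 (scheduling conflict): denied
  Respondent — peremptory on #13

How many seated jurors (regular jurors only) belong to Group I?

5

Removed: #10, #13, #19, #23, #24.
Seated jurors 1–12: #1, #2, #3, #4, #5, #6, #7, #8, #9, #11, #12, #14 (alternates #15, #16 not counted).
Of those, in Group I: #1, #4, #9, #12, #14 → 5.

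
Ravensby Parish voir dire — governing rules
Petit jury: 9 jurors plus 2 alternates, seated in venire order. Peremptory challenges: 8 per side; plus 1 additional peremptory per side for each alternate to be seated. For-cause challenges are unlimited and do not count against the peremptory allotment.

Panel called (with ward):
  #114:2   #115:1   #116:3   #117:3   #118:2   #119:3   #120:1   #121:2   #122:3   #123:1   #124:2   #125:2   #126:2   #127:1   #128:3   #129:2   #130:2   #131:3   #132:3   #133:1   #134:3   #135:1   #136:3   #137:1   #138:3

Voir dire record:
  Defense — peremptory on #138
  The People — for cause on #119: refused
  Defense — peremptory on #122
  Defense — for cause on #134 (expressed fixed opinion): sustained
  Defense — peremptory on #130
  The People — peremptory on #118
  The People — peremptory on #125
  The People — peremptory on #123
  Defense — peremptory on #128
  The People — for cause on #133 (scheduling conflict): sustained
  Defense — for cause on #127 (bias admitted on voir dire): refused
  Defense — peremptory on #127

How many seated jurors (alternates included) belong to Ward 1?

2

Removed: #118, #122, #123, #125, #127, #128, #130, #133, #134, #138.
Seated (11 incl. alternates): #114, #115, #116, #117, #119, #120, #121, #124, #126, #129, #131.
Of those, in Ward 1: #115, #120 → 2.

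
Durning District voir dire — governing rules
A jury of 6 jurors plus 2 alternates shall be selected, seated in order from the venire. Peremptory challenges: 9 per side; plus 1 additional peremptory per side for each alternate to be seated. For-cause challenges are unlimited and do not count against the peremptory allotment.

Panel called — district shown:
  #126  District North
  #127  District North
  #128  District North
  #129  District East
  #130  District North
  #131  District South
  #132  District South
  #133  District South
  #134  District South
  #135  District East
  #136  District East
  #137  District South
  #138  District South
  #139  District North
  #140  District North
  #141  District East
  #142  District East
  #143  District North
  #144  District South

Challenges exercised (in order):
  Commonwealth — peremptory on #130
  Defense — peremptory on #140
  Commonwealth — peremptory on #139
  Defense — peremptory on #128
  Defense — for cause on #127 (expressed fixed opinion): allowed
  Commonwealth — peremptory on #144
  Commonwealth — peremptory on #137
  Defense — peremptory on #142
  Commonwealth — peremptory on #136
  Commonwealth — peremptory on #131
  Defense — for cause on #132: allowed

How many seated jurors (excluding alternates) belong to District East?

2

Removed: #127, #128, #130, #131, #132, #136, #137, #139, #140, #142, #144.
Seated jurors 1–6: #126, #129, #133, #134, #135, #138 (alternates #141, #143 not counted).
Of those, in District East: #129, #135 → 2.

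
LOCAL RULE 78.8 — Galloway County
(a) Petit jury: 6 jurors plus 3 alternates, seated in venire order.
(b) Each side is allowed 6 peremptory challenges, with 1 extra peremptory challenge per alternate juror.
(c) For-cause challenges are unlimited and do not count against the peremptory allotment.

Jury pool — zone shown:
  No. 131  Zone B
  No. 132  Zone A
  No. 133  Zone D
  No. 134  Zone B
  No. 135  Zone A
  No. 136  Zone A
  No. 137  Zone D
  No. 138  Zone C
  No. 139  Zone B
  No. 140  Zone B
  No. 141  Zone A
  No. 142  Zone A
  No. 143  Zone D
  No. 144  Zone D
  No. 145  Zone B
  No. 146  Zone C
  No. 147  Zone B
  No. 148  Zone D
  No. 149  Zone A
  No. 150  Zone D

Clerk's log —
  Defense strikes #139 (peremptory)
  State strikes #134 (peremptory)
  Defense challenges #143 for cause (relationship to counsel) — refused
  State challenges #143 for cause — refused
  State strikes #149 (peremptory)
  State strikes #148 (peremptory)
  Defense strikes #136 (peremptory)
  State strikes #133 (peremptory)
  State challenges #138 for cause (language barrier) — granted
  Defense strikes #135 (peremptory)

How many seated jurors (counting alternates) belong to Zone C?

Removed: #133, #134, #135, #136, #138, #139, #148, #149.
Seated (9 incl. alternates): #131, #132, #137, #140, #141, #142, #143, #144, #145.
None of those are in Zone C → 0.

0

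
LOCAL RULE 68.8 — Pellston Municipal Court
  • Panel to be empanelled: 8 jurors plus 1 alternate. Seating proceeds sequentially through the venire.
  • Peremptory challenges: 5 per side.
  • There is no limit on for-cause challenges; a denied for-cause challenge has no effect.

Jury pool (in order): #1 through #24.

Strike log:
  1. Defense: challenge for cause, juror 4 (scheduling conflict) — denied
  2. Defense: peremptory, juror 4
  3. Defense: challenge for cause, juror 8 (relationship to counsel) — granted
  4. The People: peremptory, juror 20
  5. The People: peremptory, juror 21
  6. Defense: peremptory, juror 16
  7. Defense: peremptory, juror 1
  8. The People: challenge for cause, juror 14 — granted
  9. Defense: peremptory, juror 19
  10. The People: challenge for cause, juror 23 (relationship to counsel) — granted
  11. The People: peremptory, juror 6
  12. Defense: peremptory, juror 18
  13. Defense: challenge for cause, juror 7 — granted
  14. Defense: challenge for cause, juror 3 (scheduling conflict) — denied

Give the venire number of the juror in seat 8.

Removed: #1, #4, #6, #7, #8, #14, #16, #18, #19, #20, #21, #23. (#3 stays — for-cause denied.)
Seating in order: seats 1–8 → #2, #3, #5, #9, #10, #11, #12, #13; alternates → #15.
So seat 8 is #13.

13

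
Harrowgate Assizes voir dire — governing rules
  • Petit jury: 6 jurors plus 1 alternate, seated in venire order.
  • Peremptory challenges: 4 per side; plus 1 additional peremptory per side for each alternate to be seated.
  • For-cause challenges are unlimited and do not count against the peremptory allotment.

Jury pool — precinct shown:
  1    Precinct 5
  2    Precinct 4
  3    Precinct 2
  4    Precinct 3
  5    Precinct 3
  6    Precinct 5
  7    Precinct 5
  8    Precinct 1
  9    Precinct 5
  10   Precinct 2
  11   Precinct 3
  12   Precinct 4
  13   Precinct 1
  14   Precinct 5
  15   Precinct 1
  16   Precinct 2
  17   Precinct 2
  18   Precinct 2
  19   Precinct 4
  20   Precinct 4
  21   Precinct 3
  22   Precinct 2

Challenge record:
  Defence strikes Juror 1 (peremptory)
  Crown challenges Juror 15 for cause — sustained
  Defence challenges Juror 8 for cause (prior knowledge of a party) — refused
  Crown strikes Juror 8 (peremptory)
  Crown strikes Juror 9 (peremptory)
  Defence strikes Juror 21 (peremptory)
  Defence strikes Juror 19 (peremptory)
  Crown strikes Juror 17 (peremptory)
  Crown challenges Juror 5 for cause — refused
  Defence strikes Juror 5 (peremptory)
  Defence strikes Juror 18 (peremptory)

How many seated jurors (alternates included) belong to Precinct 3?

Removed: #1, #5, #8, #9, #15, #17, #18, #19, #21.
Seated (7 incl. alternates): #2, #3, #4, #6, #7, #10, #11.
Of those, in Precinct 3: #4, #11 → 2.

2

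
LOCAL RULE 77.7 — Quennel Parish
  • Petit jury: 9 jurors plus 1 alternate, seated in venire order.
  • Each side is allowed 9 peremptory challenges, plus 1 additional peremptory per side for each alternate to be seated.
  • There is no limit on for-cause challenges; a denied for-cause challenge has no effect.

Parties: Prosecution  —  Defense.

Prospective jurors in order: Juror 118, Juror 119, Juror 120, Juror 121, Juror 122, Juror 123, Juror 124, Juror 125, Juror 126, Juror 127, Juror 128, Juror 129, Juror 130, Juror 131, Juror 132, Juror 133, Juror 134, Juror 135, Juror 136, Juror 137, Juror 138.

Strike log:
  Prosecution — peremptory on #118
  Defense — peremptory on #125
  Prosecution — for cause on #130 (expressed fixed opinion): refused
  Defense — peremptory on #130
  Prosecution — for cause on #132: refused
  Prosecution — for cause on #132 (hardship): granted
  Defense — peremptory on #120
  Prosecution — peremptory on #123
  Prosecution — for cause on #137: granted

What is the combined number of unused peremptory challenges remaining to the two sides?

15

Prosecution allotment: 9 base + 1 × 1 alternate = 10. Defense allotment: 9 base + 1 × 1 alternate = 10.
Prosecution peremptories used: #118, #123 — 2 (for-cause on #130, #132, #132, #137 don't count).
Defense peremptories used: #125, #130, #120 — 3.
Remaining: (10 − 2) + (10 − 3) = 15.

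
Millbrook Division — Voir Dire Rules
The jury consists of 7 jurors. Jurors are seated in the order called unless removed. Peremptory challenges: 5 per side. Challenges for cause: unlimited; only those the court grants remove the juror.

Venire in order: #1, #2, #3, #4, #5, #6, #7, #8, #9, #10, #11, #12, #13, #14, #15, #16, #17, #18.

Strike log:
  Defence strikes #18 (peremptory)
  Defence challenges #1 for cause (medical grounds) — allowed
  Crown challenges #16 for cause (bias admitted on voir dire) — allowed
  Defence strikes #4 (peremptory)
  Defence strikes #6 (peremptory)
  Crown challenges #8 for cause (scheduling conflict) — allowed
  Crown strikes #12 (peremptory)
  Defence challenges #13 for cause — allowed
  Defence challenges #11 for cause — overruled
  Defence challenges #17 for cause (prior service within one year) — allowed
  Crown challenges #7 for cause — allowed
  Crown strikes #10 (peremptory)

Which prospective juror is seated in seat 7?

15

Removed: #1, #4, #6, #7, #8, #10, #12, #13, #16, #17, #18. (#11 stays — for-cause denied.)
Seating in order: seats 1–7 → #2, #3, #5, #9, #11, #14, #15.
So seat 7 is #15.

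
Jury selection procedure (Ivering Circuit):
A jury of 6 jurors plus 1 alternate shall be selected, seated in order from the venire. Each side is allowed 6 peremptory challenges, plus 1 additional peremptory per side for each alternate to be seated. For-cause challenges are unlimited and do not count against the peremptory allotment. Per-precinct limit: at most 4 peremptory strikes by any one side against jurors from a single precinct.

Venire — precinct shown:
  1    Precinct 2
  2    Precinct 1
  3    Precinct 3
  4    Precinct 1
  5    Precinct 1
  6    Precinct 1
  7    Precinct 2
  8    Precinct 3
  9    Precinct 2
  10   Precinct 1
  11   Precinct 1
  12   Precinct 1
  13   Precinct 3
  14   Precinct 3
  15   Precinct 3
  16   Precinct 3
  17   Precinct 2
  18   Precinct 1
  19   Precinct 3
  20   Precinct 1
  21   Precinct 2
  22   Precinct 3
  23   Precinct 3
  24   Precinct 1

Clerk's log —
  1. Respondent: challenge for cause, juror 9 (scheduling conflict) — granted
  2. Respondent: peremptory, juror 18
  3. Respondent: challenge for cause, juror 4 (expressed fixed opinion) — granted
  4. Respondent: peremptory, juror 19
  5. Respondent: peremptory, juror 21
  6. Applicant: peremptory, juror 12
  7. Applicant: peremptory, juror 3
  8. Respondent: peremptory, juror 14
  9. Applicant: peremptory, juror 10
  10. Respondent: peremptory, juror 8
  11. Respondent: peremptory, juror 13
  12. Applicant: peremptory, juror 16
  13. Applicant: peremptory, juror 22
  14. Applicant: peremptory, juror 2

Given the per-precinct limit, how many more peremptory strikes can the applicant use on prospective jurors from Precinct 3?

Applicant peremptories so far: #12, #3, #10, #16, #22, #2 — 6 of 7 used, 1 left overall.
Against Precinct 3: #3, #16, #22 — 3 used; per-precinct cap 4 leaves 1.
Binding limit: min(1, 1) = 1.

1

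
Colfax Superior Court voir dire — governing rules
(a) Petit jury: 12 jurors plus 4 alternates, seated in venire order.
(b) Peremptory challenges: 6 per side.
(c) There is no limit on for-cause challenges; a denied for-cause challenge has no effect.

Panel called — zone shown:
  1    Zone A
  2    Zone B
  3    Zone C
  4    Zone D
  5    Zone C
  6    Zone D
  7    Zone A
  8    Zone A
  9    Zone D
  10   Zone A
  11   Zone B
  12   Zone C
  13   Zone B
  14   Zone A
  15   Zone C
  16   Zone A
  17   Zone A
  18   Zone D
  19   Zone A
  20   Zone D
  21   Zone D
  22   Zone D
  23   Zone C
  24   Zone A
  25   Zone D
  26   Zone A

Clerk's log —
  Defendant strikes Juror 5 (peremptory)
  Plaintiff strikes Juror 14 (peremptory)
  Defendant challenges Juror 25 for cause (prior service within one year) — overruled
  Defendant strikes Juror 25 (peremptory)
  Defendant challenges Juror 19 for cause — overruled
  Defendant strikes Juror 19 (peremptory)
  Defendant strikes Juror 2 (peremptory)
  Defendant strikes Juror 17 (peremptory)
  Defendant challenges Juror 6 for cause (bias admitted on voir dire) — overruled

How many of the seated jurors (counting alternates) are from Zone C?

3

Removed: #2, #5, #14, #17, #19, #25.
Seated (16 incl. alternates): #1, #3, #4, #6, #7, #8, #9, #10, #11, #12, #13, #15, #16, #18, #20, #21.
Of those, in Zone C: #3, #12, #15 → 3.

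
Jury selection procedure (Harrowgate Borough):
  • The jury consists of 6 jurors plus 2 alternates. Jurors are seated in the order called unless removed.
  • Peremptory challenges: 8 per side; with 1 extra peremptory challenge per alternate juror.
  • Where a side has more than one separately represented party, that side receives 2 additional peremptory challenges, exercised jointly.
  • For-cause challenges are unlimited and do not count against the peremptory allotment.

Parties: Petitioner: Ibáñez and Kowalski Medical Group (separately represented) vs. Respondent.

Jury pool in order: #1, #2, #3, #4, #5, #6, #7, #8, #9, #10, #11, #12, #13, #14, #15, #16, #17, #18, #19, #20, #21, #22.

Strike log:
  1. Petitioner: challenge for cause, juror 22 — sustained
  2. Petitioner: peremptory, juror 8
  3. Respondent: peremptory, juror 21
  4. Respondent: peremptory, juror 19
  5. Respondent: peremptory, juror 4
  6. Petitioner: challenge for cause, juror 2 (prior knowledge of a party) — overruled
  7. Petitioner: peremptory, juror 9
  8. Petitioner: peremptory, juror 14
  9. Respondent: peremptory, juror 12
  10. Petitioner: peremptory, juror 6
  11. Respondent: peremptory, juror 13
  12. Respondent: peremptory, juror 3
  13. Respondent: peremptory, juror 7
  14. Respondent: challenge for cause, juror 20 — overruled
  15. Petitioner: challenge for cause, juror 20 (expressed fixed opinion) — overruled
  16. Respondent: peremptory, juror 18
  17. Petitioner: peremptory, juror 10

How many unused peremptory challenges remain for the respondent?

2

Respondent allotment: 8 base + 1 × 2 alternates = 10.
Respondent peremptories used: #21, #19, #4, #12, #13, #3, #7, #18 — 8 (the for-cause on #20 doesn't count).
Remaining: 10 − 8 = 2.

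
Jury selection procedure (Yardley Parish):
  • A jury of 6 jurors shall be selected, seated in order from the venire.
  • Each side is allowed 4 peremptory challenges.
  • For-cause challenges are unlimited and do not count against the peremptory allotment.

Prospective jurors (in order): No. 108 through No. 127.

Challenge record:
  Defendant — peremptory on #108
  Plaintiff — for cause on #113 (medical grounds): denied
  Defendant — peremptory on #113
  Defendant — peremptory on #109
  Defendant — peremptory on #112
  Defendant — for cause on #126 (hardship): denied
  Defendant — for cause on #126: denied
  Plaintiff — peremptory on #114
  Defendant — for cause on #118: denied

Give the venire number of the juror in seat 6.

118

Removed: #108, #109, #112, #113, #114. (#118, #126 stay — for-cause denied.)
Seating in order: seats 1–6 → #110, #111, #115, #116, #117, #118.
So seat 6 is #118.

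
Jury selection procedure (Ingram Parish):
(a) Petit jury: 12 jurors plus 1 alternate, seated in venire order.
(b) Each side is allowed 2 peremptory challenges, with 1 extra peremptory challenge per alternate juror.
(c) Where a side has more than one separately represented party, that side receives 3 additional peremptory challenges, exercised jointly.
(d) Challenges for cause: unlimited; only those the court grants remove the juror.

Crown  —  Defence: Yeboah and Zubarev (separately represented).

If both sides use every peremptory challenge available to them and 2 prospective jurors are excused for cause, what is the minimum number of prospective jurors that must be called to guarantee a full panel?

Seats to fill: 12 + 1 alternates = 13.
Peremptories — Crown: 2 + 1×1 = 3; Defence: 2 + 1×1 + 3 = 6; total 9.
For-cause removals: 2.
Minimum venire: 13 + 9 + 2 = 24.

24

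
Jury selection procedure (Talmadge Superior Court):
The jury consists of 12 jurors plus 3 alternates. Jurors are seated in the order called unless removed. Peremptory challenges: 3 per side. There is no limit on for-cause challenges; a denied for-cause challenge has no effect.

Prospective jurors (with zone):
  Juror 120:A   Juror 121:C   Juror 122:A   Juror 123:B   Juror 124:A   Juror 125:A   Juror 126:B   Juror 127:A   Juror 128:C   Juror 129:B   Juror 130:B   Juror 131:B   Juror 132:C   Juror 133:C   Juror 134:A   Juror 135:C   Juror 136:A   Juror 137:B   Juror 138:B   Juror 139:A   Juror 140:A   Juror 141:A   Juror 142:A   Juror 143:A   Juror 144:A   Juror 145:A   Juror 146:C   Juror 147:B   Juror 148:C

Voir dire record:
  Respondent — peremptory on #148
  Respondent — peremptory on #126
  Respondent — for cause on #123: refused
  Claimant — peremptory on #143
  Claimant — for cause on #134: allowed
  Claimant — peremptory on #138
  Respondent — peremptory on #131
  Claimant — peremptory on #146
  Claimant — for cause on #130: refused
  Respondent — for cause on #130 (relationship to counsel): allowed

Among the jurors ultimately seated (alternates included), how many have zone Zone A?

7

Removed: #126, #130, #131, #134, #138, #143, #146, #148.
Seated (15 incl. alternates): #120, #121, #122, #123, #124, #125, #127, #128, #129, #132, #133, #135, #136, #137, #139.
Of those, in Zone A: #120, #122, #124, #125, #127, #136, #139 → 7.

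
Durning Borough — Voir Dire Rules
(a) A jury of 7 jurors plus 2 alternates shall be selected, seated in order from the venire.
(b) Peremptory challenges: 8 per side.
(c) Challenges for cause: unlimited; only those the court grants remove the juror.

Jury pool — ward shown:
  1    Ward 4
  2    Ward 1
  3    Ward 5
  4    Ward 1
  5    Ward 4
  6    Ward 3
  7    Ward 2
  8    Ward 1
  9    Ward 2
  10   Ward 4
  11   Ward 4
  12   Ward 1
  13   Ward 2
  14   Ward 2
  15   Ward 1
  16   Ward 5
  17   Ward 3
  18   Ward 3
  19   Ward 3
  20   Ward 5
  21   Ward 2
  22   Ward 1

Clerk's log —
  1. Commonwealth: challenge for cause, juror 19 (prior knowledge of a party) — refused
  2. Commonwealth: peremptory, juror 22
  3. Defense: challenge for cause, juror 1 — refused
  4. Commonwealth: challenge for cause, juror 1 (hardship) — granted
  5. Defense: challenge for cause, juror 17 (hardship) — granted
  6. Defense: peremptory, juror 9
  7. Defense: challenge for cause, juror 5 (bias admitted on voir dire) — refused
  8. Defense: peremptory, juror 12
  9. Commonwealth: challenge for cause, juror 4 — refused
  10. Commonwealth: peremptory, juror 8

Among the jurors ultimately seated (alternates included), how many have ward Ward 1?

2

Removed: #1, #8, #9, #12, #17, #22.
Seated (9 incl. alternates): #2, #3, #4, #5, #6, #7, #10, #11, #13.
Of those, in Ward 1: #2, #4 → 2.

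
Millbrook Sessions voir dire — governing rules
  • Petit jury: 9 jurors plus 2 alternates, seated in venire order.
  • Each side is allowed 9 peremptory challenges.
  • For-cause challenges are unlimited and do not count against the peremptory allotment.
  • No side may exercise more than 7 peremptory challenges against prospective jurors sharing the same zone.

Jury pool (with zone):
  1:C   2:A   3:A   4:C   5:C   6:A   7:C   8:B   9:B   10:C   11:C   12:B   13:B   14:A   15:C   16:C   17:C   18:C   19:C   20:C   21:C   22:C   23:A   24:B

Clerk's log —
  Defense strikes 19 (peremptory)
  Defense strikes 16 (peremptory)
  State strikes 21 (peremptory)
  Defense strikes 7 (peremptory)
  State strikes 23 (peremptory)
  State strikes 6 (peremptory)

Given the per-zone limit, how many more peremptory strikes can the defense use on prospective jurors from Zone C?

Defense peremptories so far: #19, #16, #7 — 3 of 9 used, 6 left overall.
Against Zone C: #19, #16, #7 — 3 used; per-zone cap 7 leaves 4.
Binding limit: min(6, 4) = 4.

4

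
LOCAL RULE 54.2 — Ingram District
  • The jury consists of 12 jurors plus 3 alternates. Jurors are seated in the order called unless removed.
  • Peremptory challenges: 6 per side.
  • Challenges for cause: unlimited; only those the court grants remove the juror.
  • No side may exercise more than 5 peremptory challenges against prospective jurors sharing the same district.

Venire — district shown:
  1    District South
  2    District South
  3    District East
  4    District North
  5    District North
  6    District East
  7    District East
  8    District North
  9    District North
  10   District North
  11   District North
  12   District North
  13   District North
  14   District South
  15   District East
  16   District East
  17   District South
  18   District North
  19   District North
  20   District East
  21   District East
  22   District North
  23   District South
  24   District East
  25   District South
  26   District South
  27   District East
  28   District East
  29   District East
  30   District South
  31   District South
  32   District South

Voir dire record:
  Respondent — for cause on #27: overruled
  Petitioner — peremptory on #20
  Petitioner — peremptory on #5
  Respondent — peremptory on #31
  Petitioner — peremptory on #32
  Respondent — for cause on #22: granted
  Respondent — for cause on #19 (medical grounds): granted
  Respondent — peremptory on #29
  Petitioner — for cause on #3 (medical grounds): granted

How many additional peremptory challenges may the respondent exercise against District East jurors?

Respondent peremptories so far: #31, #29 — 2 of 6 used, 4 left overall.
Against District East: #29 — 1 used; per-district cap 5 leaves 4.
Binding limit: min(4, 4) = 4.

4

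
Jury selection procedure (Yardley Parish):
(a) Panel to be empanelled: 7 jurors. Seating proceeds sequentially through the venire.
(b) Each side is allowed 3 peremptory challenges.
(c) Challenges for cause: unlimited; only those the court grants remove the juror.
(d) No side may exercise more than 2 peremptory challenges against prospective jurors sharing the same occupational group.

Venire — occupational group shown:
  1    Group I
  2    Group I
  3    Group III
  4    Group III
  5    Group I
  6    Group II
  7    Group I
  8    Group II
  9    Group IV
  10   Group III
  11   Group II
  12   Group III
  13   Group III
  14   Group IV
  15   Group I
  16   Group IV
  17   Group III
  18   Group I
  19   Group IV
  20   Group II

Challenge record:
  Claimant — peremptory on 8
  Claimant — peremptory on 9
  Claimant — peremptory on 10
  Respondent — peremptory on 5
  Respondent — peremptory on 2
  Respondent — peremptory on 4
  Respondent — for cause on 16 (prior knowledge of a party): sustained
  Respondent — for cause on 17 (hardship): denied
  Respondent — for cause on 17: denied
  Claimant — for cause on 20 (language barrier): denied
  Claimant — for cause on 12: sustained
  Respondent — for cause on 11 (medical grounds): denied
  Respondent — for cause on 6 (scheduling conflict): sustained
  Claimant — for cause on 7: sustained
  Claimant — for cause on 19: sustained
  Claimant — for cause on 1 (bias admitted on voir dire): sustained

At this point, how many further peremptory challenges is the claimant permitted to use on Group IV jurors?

0

Claimant peremptories so far: #8, #9, #10 — 3 of 3 used, 0 left overall.
Against Group IV: #9 — 1 used; per-group cap 2 leaves 1.
Binding limit: min(0, 1) = 0.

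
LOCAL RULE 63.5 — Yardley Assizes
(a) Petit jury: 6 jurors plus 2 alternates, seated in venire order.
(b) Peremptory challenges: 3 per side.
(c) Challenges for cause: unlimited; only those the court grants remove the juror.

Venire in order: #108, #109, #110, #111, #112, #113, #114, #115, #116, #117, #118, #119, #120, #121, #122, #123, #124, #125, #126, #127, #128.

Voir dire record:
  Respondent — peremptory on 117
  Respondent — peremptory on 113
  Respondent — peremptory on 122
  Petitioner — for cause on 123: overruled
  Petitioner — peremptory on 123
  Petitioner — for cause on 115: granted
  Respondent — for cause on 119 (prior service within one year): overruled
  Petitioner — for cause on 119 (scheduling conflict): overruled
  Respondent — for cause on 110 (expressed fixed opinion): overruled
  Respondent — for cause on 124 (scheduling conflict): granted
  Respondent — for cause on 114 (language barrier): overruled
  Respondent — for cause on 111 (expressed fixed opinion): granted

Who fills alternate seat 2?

Removed: #111, #113, #115, #117, #122, #123, #124. (#110, #114, #119 stay — for-cause denied.)
Seating in order: seats 1–6 → #108, #109, #110, #112, #114, #116; alternates → #118, #119.
So alternate 2 is #119.

119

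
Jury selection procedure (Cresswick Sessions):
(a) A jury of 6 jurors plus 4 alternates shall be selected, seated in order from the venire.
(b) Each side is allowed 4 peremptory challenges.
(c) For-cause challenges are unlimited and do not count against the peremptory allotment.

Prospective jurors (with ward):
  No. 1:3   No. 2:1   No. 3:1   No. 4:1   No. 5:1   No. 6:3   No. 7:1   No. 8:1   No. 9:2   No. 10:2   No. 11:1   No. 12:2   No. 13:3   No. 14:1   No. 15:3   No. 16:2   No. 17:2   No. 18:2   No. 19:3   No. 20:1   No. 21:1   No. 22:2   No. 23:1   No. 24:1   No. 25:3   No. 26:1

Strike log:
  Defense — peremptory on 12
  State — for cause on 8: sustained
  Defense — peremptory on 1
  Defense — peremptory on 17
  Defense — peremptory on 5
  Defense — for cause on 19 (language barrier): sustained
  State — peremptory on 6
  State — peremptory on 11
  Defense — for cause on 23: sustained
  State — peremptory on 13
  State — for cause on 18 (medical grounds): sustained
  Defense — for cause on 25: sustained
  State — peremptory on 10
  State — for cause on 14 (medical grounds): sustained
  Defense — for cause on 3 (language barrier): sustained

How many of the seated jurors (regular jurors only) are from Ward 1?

3

Removed: #1, #3, #5, #6, #8, #10, #11, #12, #13, #14, #17, #18, #19, #23, #25.
Seated jurors 1–6: #2, #4, #7, #9, #15, #16 (alternates #20, #21, #22, #24 not counted).
Of those, in Ward 1: #2, #4, #7 → 3.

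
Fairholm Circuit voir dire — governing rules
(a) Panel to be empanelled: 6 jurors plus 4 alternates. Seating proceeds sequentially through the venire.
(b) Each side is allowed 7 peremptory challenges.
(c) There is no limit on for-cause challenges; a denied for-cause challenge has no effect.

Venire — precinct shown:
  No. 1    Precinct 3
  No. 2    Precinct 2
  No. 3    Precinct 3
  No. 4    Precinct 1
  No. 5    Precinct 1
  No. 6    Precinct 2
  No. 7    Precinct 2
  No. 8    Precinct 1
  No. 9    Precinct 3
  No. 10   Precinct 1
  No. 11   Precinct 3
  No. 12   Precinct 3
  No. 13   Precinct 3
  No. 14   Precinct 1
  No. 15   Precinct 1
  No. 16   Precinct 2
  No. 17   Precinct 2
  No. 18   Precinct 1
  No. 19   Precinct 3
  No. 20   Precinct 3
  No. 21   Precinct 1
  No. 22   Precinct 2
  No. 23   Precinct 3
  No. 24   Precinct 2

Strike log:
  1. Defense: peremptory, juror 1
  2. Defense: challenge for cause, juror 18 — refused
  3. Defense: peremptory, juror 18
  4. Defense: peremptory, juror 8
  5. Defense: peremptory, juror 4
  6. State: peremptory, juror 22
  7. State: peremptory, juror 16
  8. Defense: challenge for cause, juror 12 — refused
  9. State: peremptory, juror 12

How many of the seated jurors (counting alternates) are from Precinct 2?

3

Removed: #1, #4, #8, #12, #16, #18, #22.
Seated (10 incl. alternates): #2, #3, #5, #6, #7, #9, #10, #11, #13, #14.
Of those, in Precinct 2: #2, #6, #7 → 3.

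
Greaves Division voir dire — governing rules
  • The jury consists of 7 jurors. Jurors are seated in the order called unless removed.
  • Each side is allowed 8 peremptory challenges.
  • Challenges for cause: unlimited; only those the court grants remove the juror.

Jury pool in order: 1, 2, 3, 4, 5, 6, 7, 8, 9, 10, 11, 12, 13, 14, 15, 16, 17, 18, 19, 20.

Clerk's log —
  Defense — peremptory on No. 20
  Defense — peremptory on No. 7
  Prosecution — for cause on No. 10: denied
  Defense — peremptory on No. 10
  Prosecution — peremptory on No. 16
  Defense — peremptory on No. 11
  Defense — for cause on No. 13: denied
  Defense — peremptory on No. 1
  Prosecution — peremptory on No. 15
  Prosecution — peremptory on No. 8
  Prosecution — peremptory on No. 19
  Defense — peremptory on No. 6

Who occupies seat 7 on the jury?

13

Removed: #1, #6, #7, #8, #10, #11, #15, #16, #19, #20. (#13 stays — for-cause denied.)
Filling seats in venire order through position 7: #2, #3, #4, #5, #9, #12, #13.
So seat 7 is #13.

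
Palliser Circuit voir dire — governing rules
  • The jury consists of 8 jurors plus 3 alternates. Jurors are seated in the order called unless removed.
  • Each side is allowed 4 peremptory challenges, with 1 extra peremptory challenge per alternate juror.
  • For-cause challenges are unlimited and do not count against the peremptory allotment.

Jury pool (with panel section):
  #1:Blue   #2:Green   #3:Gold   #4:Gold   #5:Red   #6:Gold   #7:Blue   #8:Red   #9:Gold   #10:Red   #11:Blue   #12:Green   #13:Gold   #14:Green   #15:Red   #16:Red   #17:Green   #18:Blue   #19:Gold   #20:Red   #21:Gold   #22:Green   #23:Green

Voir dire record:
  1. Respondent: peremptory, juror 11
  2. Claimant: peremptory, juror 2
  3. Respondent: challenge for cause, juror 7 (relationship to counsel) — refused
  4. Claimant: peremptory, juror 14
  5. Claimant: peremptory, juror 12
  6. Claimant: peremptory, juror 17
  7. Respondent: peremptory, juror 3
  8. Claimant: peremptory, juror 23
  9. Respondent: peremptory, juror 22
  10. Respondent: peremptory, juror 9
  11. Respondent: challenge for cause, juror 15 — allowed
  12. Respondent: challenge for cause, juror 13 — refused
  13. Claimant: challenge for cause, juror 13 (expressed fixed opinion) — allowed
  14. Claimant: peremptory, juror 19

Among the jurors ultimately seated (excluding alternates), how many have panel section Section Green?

Removed: #2, #3, #9, #11, #12, #13, #14, #15, #17, #19, #22, #23.
Seated jurors 1–8: #1, #4, #5, #6, #7, #8, #10, #16 (alternates #18, #20, #21 not counted).
None of those are in Section Green → 0.

0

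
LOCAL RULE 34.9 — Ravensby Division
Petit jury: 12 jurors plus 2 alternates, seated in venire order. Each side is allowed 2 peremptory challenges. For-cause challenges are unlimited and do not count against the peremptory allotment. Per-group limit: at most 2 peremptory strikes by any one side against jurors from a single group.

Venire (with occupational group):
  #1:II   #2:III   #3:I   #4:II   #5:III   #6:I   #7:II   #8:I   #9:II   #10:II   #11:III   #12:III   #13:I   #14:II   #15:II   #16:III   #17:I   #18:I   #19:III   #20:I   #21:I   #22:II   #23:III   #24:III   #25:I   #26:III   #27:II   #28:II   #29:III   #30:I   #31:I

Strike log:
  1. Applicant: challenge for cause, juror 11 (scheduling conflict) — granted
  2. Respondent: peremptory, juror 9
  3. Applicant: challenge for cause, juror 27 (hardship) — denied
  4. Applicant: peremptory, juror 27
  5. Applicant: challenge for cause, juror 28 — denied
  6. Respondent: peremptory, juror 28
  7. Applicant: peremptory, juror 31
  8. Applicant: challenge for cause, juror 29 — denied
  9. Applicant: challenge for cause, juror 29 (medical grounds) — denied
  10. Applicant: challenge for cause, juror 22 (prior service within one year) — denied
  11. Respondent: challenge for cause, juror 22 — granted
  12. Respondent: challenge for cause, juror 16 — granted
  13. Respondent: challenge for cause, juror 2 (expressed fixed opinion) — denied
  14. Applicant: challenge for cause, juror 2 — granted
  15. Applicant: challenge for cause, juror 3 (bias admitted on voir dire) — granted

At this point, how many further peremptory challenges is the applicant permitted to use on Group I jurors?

Applicant peremptories so far: #27, #31 — 2 of 2 used, 0 left overall.
Against Group I: #31 — 1 used; per-group cap 2 leaves 1.
Binding limit: min(0, 1) = 0.

0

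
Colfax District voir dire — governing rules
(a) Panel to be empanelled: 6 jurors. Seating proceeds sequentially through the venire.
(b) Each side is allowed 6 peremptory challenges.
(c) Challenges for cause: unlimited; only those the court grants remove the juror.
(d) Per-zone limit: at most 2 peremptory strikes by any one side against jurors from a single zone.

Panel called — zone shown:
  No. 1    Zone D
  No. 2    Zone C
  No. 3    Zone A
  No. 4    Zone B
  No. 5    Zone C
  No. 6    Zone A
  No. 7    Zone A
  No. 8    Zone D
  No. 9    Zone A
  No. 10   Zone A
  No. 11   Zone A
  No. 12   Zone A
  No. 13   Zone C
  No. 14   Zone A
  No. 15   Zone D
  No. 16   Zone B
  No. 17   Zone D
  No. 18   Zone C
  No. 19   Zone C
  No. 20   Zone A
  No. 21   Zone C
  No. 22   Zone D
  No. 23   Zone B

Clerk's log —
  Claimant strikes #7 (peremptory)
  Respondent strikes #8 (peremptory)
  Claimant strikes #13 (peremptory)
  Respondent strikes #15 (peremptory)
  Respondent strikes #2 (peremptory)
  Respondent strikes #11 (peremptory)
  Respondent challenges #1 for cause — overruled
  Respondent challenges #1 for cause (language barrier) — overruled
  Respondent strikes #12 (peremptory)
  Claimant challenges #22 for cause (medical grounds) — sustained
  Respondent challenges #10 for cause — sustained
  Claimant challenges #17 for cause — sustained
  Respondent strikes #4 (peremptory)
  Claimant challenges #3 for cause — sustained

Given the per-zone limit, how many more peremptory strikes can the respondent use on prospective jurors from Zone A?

Respondent peremptories so far: #8, #15, #2, #11, #12, #4 — 6 of 6 used, 0 left overall.
Against Zone A: #11, #12 — 2 used; per-zone cap 2 leaves 0.
Binding limit: min(0, 0) = 0.

0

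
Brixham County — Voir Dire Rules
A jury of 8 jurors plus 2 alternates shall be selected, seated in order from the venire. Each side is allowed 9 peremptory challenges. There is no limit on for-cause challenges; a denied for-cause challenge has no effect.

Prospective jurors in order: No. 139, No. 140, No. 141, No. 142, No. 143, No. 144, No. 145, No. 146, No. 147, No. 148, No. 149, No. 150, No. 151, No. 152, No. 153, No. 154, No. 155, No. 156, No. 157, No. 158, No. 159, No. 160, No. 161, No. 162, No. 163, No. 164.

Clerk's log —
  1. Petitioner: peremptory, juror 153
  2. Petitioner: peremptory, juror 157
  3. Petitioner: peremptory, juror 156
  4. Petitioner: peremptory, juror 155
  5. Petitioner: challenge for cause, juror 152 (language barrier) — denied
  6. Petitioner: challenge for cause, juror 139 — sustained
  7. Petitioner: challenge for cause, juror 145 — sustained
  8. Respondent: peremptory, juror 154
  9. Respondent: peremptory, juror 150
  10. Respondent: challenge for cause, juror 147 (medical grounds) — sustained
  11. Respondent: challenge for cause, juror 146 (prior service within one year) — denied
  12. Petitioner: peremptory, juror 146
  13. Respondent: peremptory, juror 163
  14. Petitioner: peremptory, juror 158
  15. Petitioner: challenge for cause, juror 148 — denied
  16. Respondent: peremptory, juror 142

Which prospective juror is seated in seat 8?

Removed: #139, #142, #145, #146, #147, #150, #153, #154, #155, #156, #157, #158, #163. (#148, #152 stay — for-cause denied.)
Filling seats in venire order through position 8: #140, #141, #143, #144, #148, #149, #151, #152.
So seat 8 is #152.

152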